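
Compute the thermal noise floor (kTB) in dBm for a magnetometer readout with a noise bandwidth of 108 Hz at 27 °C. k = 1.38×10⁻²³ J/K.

−153.5 dBm

T = 27 °C + 273.15 = 300.15 K
P_n = kTB = 1.38×10⁻²³ × 300.15 × 1.08×10² = 4.47×10⁻¹⁹ W
In dBm: 10 log₁₀(4.47×10⁻¹⁹ / 10⁻³) = −153.5 dBm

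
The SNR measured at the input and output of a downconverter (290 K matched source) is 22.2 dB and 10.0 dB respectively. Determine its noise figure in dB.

12.2 dB

NF (dB) = SNR_in(dB) − SNR_out(dB) when the source is at T₀
NF = 22.2 − 10.0 = 12.2 dB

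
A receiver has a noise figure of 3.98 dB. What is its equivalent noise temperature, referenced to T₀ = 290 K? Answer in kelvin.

F = 10^(3.98/10) = 2.50035
T_e = (F − 1)·T₀ = (2.50035 − 1) × 290 = 435 K

435 K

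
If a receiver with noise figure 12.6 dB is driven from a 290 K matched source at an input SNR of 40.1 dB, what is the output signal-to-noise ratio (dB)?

27.5 dB

By definition F = SNR_in/SNR_out, so in dB: SNR_out = SNR_in − NF
SNR_out = 40.1 − 12.6 = 27.5 dB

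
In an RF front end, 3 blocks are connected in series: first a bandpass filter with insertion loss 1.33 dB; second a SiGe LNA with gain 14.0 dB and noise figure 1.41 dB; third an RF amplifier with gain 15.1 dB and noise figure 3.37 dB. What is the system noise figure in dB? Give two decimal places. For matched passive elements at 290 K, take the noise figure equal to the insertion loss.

Convert to linear (a loss of L dB is a gain of −L dB): F_i = 10^(NF_i/10), G_i = 10^(G_i,dB/10)
  Stage 1: F_1 = 10^(1.33/10) = 1.358, G_1 = 10^(−1.33/10) = 0.7362
  Stage 2: F_2 = 10^(1.41/10) = 1.384, G_2 = 10^(14.0/10) = 25.12
  Stage 3: F_3 = 10^(3.37/10) = 2.173, G_3 = 10^(15.1/10) = 32.36
Friis cascade:
  F = 1.358 + (1.384 − 1)/0.7362 + (2.173 − 1)/18.49 = 1.943
NF = 10 log₁₀(1.943) = 2.88 dB

2.88 dB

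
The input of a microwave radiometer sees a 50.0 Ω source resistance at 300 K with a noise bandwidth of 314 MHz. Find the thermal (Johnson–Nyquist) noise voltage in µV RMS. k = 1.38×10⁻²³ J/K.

V_n = √(4kTRB)
4kTRB = 4 × 1.38×10⁻²³ × 300 × 5.00×10¹ × 3.14×10⁸ = 2.60×10⁻¹⁰ V²
V_n = √(2.60×10⁻¹⁰) = 1.61×10⁻⁵ V = 16.1 µV

16.1 µV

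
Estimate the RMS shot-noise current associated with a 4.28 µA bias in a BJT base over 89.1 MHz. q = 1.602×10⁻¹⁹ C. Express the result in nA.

11.1 nA

I_n = √(2qI·B)
2qI·B = 2 × 1.602×10⁻¹⁹ × 4.28×10⁻⁶ × 8.91×10⁷ = 1.22×10⁻¹⁶ A²
I_n = √(1.22×10⁻¹⁶) = 1.11×10⁻⁸ A = 11.1 nA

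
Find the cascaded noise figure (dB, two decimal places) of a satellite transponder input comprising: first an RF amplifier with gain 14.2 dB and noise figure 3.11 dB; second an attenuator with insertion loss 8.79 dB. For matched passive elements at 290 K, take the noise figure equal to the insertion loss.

Convert to linear (a loss of L dB is a gain of −L dB): F_i = 10^(NF_i/10), G_i = 10^(G_i,dB/10)
  Stage 1: F_1 = 10^(3.11/10) = 2.046, G_1 = 10^(14.2/10) = 26.30
  Stage 2: F_2 = 10^(8.79/10) = 7.568, G_2 = 10^(−8.79/10) = 0.1321
Friis cascade:
  F = 2.046 + (7.568 − 1)/26.30 = 2.296
NF = 10 log₁₀(2.296) = 3.61 dB

3.61 dB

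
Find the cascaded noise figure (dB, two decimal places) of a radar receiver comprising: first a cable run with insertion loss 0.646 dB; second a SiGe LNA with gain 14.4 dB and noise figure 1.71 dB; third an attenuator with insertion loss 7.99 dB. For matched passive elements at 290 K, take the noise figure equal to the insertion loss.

2.89 dB

Convert to linear (a loss of L dB is a gain of −L dB): F_i = 10^(NF_i/10), G_i = 10^(G_i,dB/10)
  Stage 1: F_1 = 10^(0.646/10) = 1.160, G_1 = 10^(−0.646/10) = 0.8618
  Stage 2: F_2 = 10^(1.71/10) = 1.483, G_2 = 10^(14.4/10) = 27.54
  Stage 3: F_3 = 10^(7.99/10) = 6.295, G_3 = 10^(−7.99/10) = 0.1589
Friis cascade:
  F = 1.160 + (1.483 − 1)/0.8618 + (6.295 − 1)/23.74 = 1.943
NF = 10 log₁₀(1.943) = 2.89 dB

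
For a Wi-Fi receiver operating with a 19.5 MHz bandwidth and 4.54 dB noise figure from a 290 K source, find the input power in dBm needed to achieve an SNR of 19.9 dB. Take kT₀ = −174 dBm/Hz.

−76.7 dBm

Sensitivity = −174 + 10 log₁₀(B) + NF + SNR_min
= −174 + 72.9 + 4.54 + 19.9
= −76.66 dBm → −76.7 dBm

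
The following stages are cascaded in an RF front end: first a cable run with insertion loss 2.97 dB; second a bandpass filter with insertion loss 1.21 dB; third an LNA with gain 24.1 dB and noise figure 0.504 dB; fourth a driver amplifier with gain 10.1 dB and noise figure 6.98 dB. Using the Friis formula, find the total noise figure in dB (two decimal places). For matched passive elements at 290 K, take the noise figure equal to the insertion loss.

4.74 dB

Convert to linear (a loss of L dB is a gain of −L dB): F_i = 10^(NF_i/10), G_i = 10^(G_i,dB/10)
  Stage 1: F_1 = 10^(2.97/10) = 1.982, G_1 = 10^(−2.97/10) = 0.5047
  Stage 2: F_2 = 10^(1.21/10) = 1.321, G_2 = 10^(−1.21/10) = 0.7568
  Stage 3: F_3 = 10^(0.504/10) = 1.123, G_3 = 10^(24.1/10) = 257.0
  Stage 4: F_4 = 10^(6.98/10) = 4.989, G_4 = 10^(10.1/10) = 10.23
Friis cascade:
  F = 1.982 + (1.321 − 1)/0.5047 + (1.123 − 1)/0.3819 + (4.989 − 1)/98.17 = 2.981
NF = 10 log₁₀(2.981) = 4.74 dB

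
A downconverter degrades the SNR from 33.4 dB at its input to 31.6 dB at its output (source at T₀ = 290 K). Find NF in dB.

1.8 dB

NF (dB) = SNR_in(dB) − SNR_out(dB) when the source is at T₀
NF = 33.4 − 31.6 = 1.8 dB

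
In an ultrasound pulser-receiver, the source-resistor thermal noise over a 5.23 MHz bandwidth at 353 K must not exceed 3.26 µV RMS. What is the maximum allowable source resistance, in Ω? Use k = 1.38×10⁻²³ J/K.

104 Ω

Johnson–Nyquist: V_n = √(4kTRB) ⇒ R = V_n² / (4kTB)
4kTB = 4 × 1.38×10⁻²³ × 353 × 5.23×10⁶ = 1.02×10⁻¹³
R = (3.26×10⁻⁶)² / 1.02×10⁻¹³ = 1.04×10² Ω = 104 Ω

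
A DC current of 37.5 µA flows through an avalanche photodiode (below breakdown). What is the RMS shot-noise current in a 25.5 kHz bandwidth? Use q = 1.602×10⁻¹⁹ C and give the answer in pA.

554 pA

I_n = √(2qI·B)
2qI·B = 2 × 1.602×10⁻¹⁹ × 3.75×10⁻⁵ × 2.55×10⁴ = 3.06×10⁻¹⁹ A²
I_n = √(3.06×10⁻¹⁹) = 5.54×10⁻¹⁰ A = 554 pA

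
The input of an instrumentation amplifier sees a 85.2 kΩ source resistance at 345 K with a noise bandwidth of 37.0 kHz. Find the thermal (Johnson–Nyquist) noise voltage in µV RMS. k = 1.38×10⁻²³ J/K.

7.75 µV

V_n = √(4kTRB)
4kTRB = 4 × 1.38×10⁻²³ × 345 × 8.52×10⁴ × 3.70×10⁴ = 6.00×10⁻¹¹ V²
V_n = √(6.00×10⁻¹¹) = 7.75×10⁻⁶ V = 7.75 µV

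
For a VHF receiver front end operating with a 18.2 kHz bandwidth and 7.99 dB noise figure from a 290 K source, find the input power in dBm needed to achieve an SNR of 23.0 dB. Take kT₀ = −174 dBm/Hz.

Sensitivity = −174 + 10 log₁₀(B) + NF + SNR_min
= −174 + 42.6 + 7.99 + 23.0
= −100.41 dBm → −100.4 dBm

−100.4 dBm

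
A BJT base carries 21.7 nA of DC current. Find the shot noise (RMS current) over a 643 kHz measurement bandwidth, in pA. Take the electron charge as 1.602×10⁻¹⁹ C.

I_n = √(2qI·B)
2qI·B = 2 × 1.602×10⁻¹⁹ × 2.17×10⁻⁸ × 6.43×10⁵ = 4.47×10⁻²¹ A²
I_n = √(4.47×10⁻²¹) = 6.69×10⁻¹¹ A = 66.9 pA

66.9 pA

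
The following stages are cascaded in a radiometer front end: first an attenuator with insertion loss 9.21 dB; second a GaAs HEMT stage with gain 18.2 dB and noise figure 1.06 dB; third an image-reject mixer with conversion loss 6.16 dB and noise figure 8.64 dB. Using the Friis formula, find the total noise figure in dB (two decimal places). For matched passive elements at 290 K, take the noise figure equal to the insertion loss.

Convert to linear (a loss of L dB is a gain of −L dB): F_i = 10^(NF_i/10), G_i = 10^(G_i,dB/10)
  Stage 1: F_1 = 10^(9.21/10) = 8.337, G_1 = 10^(−9.21/10) = 0.1199
  Stage 2: F_2 = 10^(1.06/10) = 1.276, G_2 = 10^(18.2/10) = 66.07
  Stage 3: F_3 = 10^(8.64/10) = 7.311, G_3 = 10^(−6.16/10) = 0.2421
Friis cascade:
  F = 8.337 + (1.276 − 1)/0.1199 + (7.311 − 1)/7.925 = 11.44
NF = 10 log₁₀(11.44) = 10.58 dB

10.58 dB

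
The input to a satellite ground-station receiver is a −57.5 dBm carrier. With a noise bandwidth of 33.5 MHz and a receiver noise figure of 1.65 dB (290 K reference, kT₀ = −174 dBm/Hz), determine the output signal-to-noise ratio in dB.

Noise floor: N = −174 + 10 log₁₀(B) + NF
10 log₁₀(3.35×10⁷) = 75.25 dB
N = −174 + 75.25 + 1.65 = −97.10 dBm
SNR = P_sig − N = −57.5 − (−97.10) = 39.60 dB → 39.6 dB

39.6 dB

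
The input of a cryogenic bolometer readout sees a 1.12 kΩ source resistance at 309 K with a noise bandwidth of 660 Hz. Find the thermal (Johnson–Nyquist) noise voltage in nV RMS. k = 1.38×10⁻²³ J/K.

112 nV

V_n = √(4kTRB)
4kTRB = 4 × 1.38×10⁻²³ × 309 × 1.12×10³ × 6.60×10² = 1.26×10⁻¹⁴ V²
V_n = √(1.26×10⁻¹⁴) = 1.12×10⁻⁷ V = 112 nV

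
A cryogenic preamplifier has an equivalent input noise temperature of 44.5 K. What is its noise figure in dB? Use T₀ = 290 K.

F = 1 + T_e/T₀ = 1 + 44.5/290 = 1.15345
NF = 10 log₁₀(1.15345) = 0.620 dB

0.620 dB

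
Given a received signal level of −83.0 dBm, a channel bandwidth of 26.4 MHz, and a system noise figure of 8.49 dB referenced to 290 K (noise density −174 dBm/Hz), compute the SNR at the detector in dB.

Noise floor: N = −174 + 10 log₁₀(B) + NF
10 log₁₀(2.64×10⁷) = 74.22 dB
N = −174 + 74.22 + 8.49 = −91.29 dBm
SNR = P_sig − N = −83.0 − (−91.29) = 8.29 dB → 8.3 dB

8.3 dB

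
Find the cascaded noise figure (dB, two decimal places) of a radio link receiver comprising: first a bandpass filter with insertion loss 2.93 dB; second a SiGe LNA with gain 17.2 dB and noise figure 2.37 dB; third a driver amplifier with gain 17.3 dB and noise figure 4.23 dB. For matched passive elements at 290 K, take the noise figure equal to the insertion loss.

5.38 dB

Convert to linear (a loss of L dB is a gain of −L dB): F_i = 10^(NF_i/10), G_i = 10^(G_i,dB/10)
  Stage 1: F_1 = 10^(2.93/10) = 1.963, G_1 = 10^(−2.93/10) = 0.5093
  Stage 2: F_2 = 10^(2.37/10) = 1.726, G_2 = 10^(17.2/10) = 52.48
  Stage 3: F_3 = 10^(4.23/10) = 2.649, G_3 = 10^(17.3/10) = 53.70
Friis cascade:
  F = 1.963 + (1.726 − 1)/0.5093 + (2.649 − 1)/26.73 = 3.450
NF = 10 log₁₀(3.450) = 5.38 dB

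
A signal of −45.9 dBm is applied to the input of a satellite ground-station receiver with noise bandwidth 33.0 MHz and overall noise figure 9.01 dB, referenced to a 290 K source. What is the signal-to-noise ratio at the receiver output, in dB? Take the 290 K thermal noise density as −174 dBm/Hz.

Noise floor: N = −174 + 10 log₁₀(B) + NF
10 log₁₀(3.30×10⁷) = 75.19 dB
N = −174 + 75.19 + 9.01 = −89.80 dBm
SNR = P_sig − N = −45.9 − (−89.80) = 43.90 dB → 43.9 dB

43.9 dB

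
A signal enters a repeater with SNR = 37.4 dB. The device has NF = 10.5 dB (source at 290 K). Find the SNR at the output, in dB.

26.9 dB

By definition F = SNR_in/SNR_out, so in dB: SNR_out = SNR_in − NF
SNR_out = 37.4 − 10.5 = 26.9 dB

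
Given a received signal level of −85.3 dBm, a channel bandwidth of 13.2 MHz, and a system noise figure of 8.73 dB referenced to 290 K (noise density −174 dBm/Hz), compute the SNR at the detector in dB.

8.8 dB

Noise floor: N = −174 + 10 log₁₀(B) + NF
10 log₁₀(1.32×10⁷) = 71.21 dB
N = −174 + 71.21 + 8.73 = −94.06 dBm
SNR = P_sig − N = −85.3 − (−94.06) = 8.76 dB → 8.8 dB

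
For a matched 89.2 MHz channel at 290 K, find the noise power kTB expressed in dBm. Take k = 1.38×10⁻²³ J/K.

−94.5 dBm

P_n = kTB = 1.38×10⁻²³ × 290 × 8.92×10⁷ = 3.57×10⁻¹³ W
In dBm: 10 log₁₀(3.57×10⁻¹³ / 10⁻³) = −94.5 dBm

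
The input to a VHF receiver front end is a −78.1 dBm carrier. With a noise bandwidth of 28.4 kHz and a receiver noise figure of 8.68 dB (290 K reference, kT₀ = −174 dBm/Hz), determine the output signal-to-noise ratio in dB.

42.7 dB

Noise floor: N = −174 + 10 log₁₀(B) + NF
10 log₁₀(2.84×10⁴) = 44.53 dB
N = −174 + 44.53 + 8.68 = −120.79 dBm
SNR = P_sig − N = −78.1 − (−120.79) = 42.69 dB → 42.7 dB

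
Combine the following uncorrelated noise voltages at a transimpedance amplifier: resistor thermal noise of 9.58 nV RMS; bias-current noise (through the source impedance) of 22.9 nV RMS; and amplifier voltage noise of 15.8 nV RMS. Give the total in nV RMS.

Uncorrelated sources add in power (mean-square): V_tot = √(ΣV_i²)
V_tot = √[(9.58×10⁻⁹)² + (2.29×10⁻⁸)² + (1.58×10⁻⁸)²] = 2.94×10⁻⁸ V = 29.4 nV

29.4 nV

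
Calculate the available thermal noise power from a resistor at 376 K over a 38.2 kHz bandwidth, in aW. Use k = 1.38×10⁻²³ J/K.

P_n = kTB = 1.38×10⁻²³ × 376 × 3.82×10⁴ = 1.98×10⁻¹⁶ W = 198 aW

198 aW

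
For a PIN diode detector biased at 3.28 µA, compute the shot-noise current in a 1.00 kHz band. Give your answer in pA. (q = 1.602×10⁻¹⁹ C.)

32.4 pA

I_n = √(2qI·B)
2qI·B = 2 × 1.602×10⁻¹⁹ × 3.28×10⁻⁶ × 1.00×10³ = 1.05×10⁻²¹ A²
I_n = √(1.05×10⁻²¹) = 3.24×10⁻¹¹ A = 32.4 pA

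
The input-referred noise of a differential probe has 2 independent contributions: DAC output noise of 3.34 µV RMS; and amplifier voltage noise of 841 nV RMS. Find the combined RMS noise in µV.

Uncorrelated sources add in power (mean-square): V_tot = √(ΣV_i²)
V_tot = √[(3.34×10⁻⁶)² + (8.41×10⁻⁷)²] = 3.44×10⁻⁶ V = 3.44 µV

3.44 µV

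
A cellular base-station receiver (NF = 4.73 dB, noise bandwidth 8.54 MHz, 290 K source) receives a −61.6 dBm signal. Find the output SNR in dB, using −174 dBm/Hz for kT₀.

38.4 dB

Noise floor: N = −174 + 10 log₁₀(B) + NF
10 log₁₀(8.54×10⁶) = 69.31 dB
N = −174 + 69.31 + 4.73 = −99.96 dBm
SNR = P_sig − N = −61.6 − (−99.96) = 38.36 dB → 38.4 dB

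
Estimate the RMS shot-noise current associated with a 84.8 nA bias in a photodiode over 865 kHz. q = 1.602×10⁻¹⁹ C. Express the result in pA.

I_n = √(2qI·B)
2qI·B = 2 × 1.602×10⁻¹⁹ × 8.48×10⁻⁸ × 8.65×10⁵ = 2.35×10⁻²⁰ A²
I_n = √(2.35×10⁻²⁰) = 1.53×10⁻¹⁰ A = 153 pA

153 pA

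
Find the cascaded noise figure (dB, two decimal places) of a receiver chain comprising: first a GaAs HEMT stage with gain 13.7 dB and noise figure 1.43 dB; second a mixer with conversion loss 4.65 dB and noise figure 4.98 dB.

1.71 dB

Convert to linear (a loss of L dB is a gain of −L dB): F_i = 10^(NF_i/10), G_i = 10^(G_i,dB/10)
  Stage 1: F_1 = 10^(1.43/10) = 1.390, G_1 = 10^(13.7/10) = 23.44
  Stage 2: F_2 = 10^(4.98/10) = 3.148, G_2 = 10^(−4.65/10) = 0.3428
Friis cascade:
  F = 1.390 + (3.148 − 1)/23.44 = 1.482
NF = 10 log₁₀(1.482) = 1.71 dB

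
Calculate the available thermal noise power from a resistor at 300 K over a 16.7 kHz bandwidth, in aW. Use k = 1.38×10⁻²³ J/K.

69.1 aW

P_n = kTB = 1.38×10⁻²³ × 300 × 1.67×10⁴ = 6.91×10⁻¹⁷ W = 69.1 aW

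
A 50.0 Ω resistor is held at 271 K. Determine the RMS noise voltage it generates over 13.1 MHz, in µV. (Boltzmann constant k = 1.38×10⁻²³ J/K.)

V_n = √(4kTRB)
4kTRB = 4 × 1.38×10⁻²³ × 271 × 5.00×10¹ × 1.31×10⁷ = 9.80×10⁻¹² V²
V_n = √(9.80×10⁻¹²) = 3.13×10⁻⁶ V = 3.13 µV

3.13 µV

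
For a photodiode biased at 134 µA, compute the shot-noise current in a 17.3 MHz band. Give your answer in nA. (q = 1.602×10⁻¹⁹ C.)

27.3 nA

I_n = √(2qI·B)
2qI·B = 2 × 1.602×10⁻¹⁹ × 1.34×10⁻⁴ × 1.73×10⁷ = 7.43×10⁻¹⁶ A²
I_n = √(7.43×10⁻¹⁶) = 2.73×10⁻⁸ A = 27.3 nA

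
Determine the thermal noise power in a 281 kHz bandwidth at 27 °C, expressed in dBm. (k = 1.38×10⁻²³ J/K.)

−119.3 dBm

T = 27 °C + 273.15 = 300.15 K
P_n = kTB = 1.38×10⁻²³ × 300.15 × 2.81×10⁵ = 1.16×10⁻¹⁵ W
In dBm: 10 log₁₀(1.16×10⁻¹⁵ / 10⁻³) = −119.3 dBm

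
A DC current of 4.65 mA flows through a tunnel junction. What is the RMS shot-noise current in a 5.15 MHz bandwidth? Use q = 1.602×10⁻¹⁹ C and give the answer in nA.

87.6 nA

I_n = √(2qI·B)
2qI·B = 2 × 1.602×10⁻¹⁹ × 4.65×10⁻³ × 5.15×10⁶ = 7.67×10⁻¹⁵ A²
I_n = √(7.67×10⁻¹⁵) = 8.76×10⁻⁸ A = 87.6 nA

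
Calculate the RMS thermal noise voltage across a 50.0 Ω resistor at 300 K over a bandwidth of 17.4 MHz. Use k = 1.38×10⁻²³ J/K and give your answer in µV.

3.80 µV

V_n = √(4kTRB)
4kTRB = 4 × 1.38×10⁻²³ × 300 × 5.00×10¹ × 1.74×10⁷ = 1.44×10⁻¹¹ V²
V_n = √(1.44×10⁻¹¹) = 3.80×10⁻⁶ V = 3.80 µV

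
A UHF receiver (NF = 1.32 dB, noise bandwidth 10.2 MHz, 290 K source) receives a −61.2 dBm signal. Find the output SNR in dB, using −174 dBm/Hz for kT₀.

Noise floor: N = −174 + 10 log₁₀(B) + NF
10 log₁₀(1.02×10⁷) = 70.09 dB
N = −174 + 70.09 + 1.32 = −102.59 dBm
SNR = P_sig − N = −61.2 − (−102.59) = 41.39 dB → 41.4 dB

41.4 dB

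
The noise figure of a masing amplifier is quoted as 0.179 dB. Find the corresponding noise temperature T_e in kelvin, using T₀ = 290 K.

12.2 K

F = 10^(0.179/10) = 1.04208
T_e = (F − 1)·T₀ = (1.04208 − 1) × 290 = 12.2 K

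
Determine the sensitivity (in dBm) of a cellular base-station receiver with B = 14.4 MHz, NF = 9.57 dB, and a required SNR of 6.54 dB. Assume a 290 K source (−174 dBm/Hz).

−86.3 dBm

Sensitivity = −174 + 10 log₁₀(B) + NF + SNR_min
= −174 + 71.58 + 9.57 + 6.54
= −86.31 dBm → −86.3 dBm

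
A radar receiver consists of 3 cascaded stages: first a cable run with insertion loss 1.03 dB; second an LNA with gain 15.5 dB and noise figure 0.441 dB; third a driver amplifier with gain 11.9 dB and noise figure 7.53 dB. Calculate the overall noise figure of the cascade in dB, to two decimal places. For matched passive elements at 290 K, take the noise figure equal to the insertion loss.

1.96 dB

Convert to linear (a loss of L dB is a gain of −L dB): F_i = 10^(NF_i/10), G_i = 10^(G_i,dB/10)
  Stage 1: F_1 = 10^(1.03/10) = 1.268, G_1 = 10^(−1.03/10) = 0.7889
  Stage 2: F_2 = 10^(0.441/10) = 1.107, G_2 = 10^(15.5/10) = 35.48
  Stage 3: F_3 = 10^(7.53/10) = 5.662, G_3 = 10^(11.9/10) = 15.49
Friis cascade:
  F = 1.268 + (1.107 − 1)/0.7889 + (5.662 − 1)/27.99 = 1.570
NF = 10 log₁₀(1.570) = 1.96 dB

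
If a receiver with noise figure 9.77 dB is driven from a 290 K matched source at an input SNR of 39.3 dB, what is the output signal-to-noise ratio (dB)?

By definition F = SNR_in/SNR_out, so in dB: SNR_out = SNR_in − NF
SNR_out = 39.3 − 9.77 = 29.53 dB

29.53 dB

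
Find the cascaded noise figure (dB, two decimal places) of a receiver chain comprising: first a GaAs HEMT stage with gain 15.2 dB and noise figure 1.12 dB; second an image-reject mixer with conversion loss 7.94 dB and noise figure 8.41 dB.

1.68 dB

Convert to linear (a loss of L dB is a gain of −L dB): F_i = 10^(NF_i/10), G_i = 10^(G_i,dB/10)
  Stage 1: F_1 = 10^(1.12/10) = 1.294, G_1 = 10^(15.2/10) = 33.11
  Stage 2: F_2 = 10^(8.41/10) = 6.934, G_2 = 10^(−7.94/10) = 0.1607
Friis cascade:
  F = 1.294 + (6.934 − 1)/33.11 = 1.473
NF = 10 log₁₀(1.473) = 1.68 dB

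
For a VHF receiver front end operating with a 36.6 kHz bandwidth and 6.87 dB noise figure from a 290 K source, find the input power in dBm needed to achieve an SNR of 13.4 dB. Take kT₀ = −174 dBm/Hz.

Sensitivity = −174 + 10 log₁₀(B) + NF + SNR_min
= −174 + 45.63 + 6.87 + 13.4
= −108.10 dBm → −108.1 dBm

−108.1 dBm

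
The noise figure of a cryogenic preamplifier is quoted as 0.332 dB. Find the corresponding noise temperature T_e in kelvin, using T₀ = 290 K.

F = 10^(0.332/10) = 1.07944
T_e = (F − 1)·T₀ = (1.07944 − 1) × 290 = 23.0 K

23.0 K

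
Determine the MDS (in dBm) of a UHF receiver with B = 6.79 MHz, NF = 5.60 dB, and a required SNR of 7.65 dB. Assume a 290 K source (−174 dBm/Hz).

Sensitivity = −174 + 10 log₁₀(B) + NF + SNR_min
= −174 + 68.32 + 5.60 + 7.65
= −92.43 dBm → −92.4 dBm

−92.4 dBm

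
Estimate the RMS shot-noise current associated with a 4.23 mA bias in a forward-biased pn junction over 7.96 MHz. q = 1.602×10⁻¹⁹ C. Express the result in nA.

104 nA

I_n = √(2qI·B)
2qI·B = 2 × 1.602×10⁻¹⁹ × 4.23×10⁻³ × 7.96×10⁶ = 1.08×10⁻¹⁴ A²
I_n = √(1.08×10⁻¹⁴) = 1.04×10⁻⁷ A = 104 nA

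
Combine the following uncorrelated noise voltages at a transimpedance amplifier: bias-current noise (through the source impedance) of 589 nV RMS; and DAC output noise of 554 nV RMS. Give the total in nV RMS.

Uncorrelated sources add in power (mean-square): V_tot = √(ΣV_i²)
V_tot = √[(5.89×10⁻⁷)² + (5.54×10⁻⁷)²] = 8.09×10⁻⁷ V = 809 nV

809 nV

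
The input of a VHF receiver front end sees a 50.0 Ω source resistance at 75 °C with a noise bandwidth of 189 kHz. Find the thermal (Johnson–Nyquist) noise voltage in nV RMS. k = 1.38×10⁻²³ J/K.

426 nV

T = 75 °C + 273.15 = 348.15 K
V_n = √(4kTRB)
4kTRB = 4 × 1.38×10⁻²³ × 348.15 × 5.00×10¹ × 1.89×10⁵ = 1.82×10⁻¹³ V²
V_n = √(1.82×10⁻¹³) = 4.26×10⁻⁷ V = 426 nV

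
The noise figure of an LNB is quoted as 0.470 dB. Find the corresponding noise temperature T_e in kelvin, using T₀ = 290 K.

33.1 K

F = 10^(0.470/10) = 1.11429
T_e = (F − 1)·T₀ = (1.11429 − 1) × 290 = 33.1 K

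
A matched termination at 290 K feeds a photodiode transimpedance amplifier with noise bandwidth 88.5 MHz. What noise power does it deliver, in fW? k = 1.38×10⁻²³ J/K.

354 fW

P_n = kTB = 1.38×10⁻²³ × 290 × 8.85×10⁷ = 3.54×10⁻¹³ W = 354 fW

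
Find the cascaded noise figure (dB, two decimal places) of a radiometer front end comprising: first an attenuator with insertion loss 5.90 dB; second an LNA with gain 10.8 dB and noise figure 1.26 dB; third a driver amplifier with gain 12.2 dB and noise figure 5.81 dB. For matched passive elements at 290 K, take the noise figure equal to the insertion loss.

Convert to linear (a loss of L dB is a gain of −L dB): F_i = 10^(NF_i/10), G_i = 10^(G_i,dB/10)
  Stage 1: F_1 = 10^(5.90/10) = 3.890, G_1 = 10^(−5.90/10) = 0.2570
  Stage 2: F_2 = 10^(1.26/10) = 1.337, G_2 = 10^(10.8/10) = 12.02
  Stage 3: F_3 = 10^(5.81/10) = 3.811, G_3 = 10^(12.2/10) = 16.60
Friis cascade:
  F = 3.890 + (1.337 − 1)/0.2570 + (3.811 − 1)/3.090 = 6.109
NF = 10 log₁₀(6.109) = 7.86 dB

7.86 dB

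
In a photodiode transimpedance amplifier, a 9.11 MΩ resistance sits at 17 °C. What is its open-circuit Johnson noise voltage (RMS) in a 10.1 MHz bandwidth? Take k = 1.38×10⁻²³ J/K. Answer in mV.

1.21 mV

T = 17 °C + 273.15 = 290.15 K
V_n = √(4kTRB)
4kTRB = 4 × 1.38×10⁻²³ × 290.15 × 9.11×10⁶ × 1.01×10⁷ = 1.47×10⁻⁶ V²
V_n = √(1.47×10⁻⁶) = 1.21×10⁻³ V = 1.21 mV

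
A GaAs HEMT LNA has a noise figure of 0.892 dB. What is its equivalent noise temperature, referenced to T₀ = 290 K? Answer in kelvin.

F = 10^(0.892/10) = 1.228
T_e = (F − 1)·T₀ = (1.228 − 1) × 290 = 66.1 K

66.1 K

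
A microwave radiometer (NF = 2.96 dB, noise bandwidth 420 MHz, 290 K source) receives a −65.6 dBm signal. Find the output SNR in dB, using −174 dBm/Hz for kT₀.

Noise floor: N = −174 + 10 log₁₀(B) + NF
10 log₁₀(4.20×10⁸) = 86.23 dB
N = −174 + 86.23 + 2.96 = −84.81 dBm
SNR = P_sig − N = −65.6 − (−84.81) = 19.21 dB → 19.2 dB

19.2 dB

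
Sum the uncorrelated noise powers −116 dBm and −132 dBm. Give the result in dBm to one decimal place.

Convert to linear, add, convert back:
P₁ = 2.51×10⁻¹⁵ W, P₂ = 6.31×10⁻¹⁷ W
P_tot = 2.57×10⁻¹⁵ W → 10 log₁₀(P_tot / 10⁻³) = −115.9 dBm

−115.9 dBm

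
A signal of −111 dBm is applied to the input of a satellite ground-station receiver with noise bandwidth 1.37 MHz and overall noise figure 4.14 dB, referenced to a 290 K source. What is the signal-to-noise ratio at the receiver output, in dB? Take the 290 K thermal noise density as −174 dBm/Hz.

Noise floor: N = −174 + 10 log₁₀(B) + NF
10 log₁₀(1.37×10⁶) = 61.37 dB
N = −174 + 61.37 + 4.14 = −108.49 dBm
SNR = P_sig − N = −111 − (−108.49) = −2.51 dB → −2.5 dB

−2.5 dB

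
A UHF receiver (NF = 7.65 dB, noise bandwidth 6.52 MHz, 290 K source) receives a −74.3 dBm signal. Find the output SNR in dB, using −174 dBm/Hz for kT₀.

Noise floor: N = −174 + 10 log₁₀(B) + NF
10 log₁₀(6.52×10⁶) = 68.14 dB
N = −174 + 68.14 + 7.65 = −98.21 dBm
SNR = P_sig − N = −74.3 − (−98.21) = 23.91 dB → 23.9 dB

23.9 dB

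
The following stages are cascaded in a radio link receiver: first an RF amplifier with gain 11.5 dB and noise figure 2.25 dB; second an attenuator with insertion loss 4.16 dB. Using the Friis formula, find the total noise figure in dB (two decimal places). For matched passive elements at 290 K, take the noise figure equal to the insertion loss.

Convert to linear (a loss of L dB is a gain of −L dB): F_i = 10^(NF_i/10), G_i = 10^(G_i,dB/10)
  Stage 1: F_1 = 10^(2.25/10) = 1.679, G_1 = 10^(11.5/10) = 14.13
  Stage 2: F_2 = 10^(4.16/10) = 2.606, G_2 = 10^(−4.16/10) = 0.3837
Friis cascade:
  F = 1.679 + (2.606 − 1)/14.13 = 1.793
NF = 10 log₁₀(1.793) = 2.53 dB

2.53 dB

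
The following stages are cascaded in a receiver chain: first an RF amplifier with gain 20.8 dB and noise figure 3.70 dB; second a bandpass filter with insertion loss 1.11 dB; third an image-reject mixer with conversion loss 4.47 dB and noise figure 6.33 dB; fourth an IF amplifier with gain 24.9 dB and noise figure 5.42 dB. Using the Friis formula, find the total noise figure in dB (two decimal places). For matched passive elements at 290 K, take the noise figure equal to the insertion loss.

Convert to linear (a loss of L dB is a gain of −L dB): F_i = 10^(NF_i/10), G_i = 10^(G_i,dB/10)
  Stage 1: F_1 = 10^(3.70/10) = 2.344, G_1 = 10^(20.8/10) = 120.2
  Stage 2: F_2 = 10^(1.11/10) = 1.291, G_2 = 10^(−1.11/10) = 0.7745
  Stage 3: F_3 = 10^(6.33/10) = 4.295, G_3 = 10^(−4.47/10) = 0.3573
  Stage 4: F_4 = 10^(5.42/10) = 3.483, G_4 = 10^(24.9/10) = 309.0
Friis cascade:
  F = 2.344 + (1.291 − 1)/120.2 + (4.295 − 1)/93.11 + (3.483 − 1)/33.27 = 2.457
NF = 10 log₁₀(2.457) = 3.90 dB

3.90 dB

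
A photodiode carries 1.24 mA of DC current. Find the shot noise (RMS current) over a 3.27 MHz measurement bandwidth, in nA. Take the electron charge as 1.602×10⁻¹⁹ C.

36.0 nA

I_n = √(2qI·B)
2qI·B = 2 × 1.602×10⁻¹⁹ × 1.24×10⁻³ × 3.27×10⁶ = 1.30×10⁻¹⁵ A²
I_n = √(1.30×10⁻¹⁵) = 3.60×10⁻⁸ A = 36.0 nA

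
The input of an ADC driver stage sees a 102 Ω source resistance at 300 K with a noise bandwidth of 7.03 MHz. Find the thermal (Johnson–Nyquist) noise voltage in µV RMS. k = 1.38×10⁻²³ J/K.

V_n = √(4kTRB)
4kTRB = 4 × 1.38×10⁻²³ × 300 × 1.02×10² × 7.03×10⁶ = 1.19×10⁻¹¹ V²
V_n = √(1.19×10⁻¹¹) = 3.45×10⁻⁶ V = 3.45 µV

3.45 µV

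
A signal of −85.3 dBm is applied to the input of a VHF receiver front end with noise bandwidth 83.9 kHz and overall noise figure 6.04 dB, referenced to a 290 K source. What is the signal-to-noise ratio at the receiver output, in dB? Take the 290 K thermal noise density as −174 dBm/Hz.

Noise floor: N = −174 + 10 log₁₀(B) + NF
10 log₁₀(8.39×10⁴) = 49.24 dB
N = −174 + 49.24 + 6.04 = −118.72 dBm
SNR = P_sig − N = −85.3 − (−118.72) = 33.42 dB → 33.4 dB

33.4 dB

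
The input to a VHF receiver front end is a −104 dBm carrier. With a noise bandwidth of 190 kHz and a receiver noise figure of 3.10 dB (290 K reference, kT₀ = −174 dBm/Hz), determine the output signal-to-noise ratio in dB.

14.1 dB

Noise floor: N = −174 + 10 log₁₀(B) + NF
10 log₁₀(1.90×10⁵) = 52.79 dB
N = −174 + 52.79 + 3.10 = −118.11 dBm
SNR = P_sig − N = −104 − (−118.11) = 14.11 dB → 14.1 dB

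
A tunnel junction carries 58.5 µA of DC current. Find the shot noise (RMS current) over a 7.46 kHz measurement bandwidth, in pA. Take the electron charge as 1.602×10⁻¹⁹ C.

374 pA

I_n = √(2qI·B)
2qI·B = 2 × 1.602×10⁻¹⁹ × 5.85×10⁻⁵ × 7.46×10³ = 1.40×10⁻¹⁹ A²
I_n = √(1.40×10⁻¹⁹) = 3.74×10⁻¹⁰ A = 374 pA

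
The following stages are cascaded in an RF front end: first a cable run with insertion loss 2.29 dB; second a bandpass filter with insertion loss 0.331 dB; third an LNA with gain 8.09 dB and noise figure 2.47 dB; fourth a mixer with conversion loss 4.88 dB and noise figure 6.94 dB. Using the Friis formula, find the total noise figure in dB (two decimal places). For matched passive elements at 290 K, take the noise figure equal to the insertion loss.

6.38 dB

Convert to linear (a loss of L dB is a gain of −L dB): F_i = 10^(NF_i/10), G_i = 10^(G_i,dB/10)
  Stage 1: F_1 = 10^(2.29/10) = 1.694, G_1 = 10^(−2.29/10) = 0.5902
  Stage 2: F_2 = 10^(0.331/10) = 1.079, G_2 = 10^(−0.331/10) = 0.9266
  Stage 3: F_3 = 10^(2.47/10) = 1.766, G_3 = 10^(8.09/10) = 6.442
  Stage 4: F_4 = 10^(6.94/10) = 4.943, G_4 = 10^(−4.88/10) = 0.3251
Friis cascade:
  F = 1.694 + (1.079 − 1)/0.5902 + (1.766 − 1)/0.5469 + (4.943 − 1)/3.523 = 4.349
NF = 10 log₁₀(4.349) = 6.38 dB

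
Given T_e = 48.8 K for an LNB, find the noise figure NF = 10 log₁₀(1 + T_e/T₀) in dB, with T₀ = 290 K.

F = 1 + T_e/T₀ = 1 + 48.8/290 = 1.16828
NF = 10 log₁₀(1.16828) = 0.675 dB

0.675 dB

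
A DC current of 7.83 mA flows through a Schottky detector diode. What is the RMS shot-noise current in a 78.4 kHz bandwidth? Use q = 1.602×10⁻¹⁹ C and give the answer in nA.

14.0 nA

I_n = √(2qI·B)
2qI·B = 2 × 1.602×10⁻¹⁹ × 7.83×10⁻³ × 7.84×10⁴ = 1.97×10⁻¹⁶ A²
I_n = √(1.97×10⁻¹⁶) = 1.40×10⁻⁸ A = 14.0 nA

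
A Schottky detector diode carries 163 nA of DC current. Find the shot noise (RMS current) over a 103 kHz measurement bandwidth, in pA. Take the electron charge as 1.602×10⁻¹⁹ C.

73.3 pA

I_n = √(2qI·B)
2qI·B = 2 × 1.602×10⁻¹⁹ × 1.63×10⁻⁷ × 1.03×10⁵ = 5.38×10⁻²¹ A²
I_n = √(5.38×10⁻²¹) = 7.33×10⁻¹¹ A = 73.3 pA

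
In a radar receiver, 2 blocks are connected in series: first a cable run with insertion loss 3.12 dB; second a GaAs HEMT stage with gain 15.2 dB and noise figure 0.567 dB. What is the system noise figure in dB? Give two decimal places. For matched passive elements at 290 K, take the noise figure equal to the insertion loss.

Convert to linear (a loss of L dB is a gain of −L dB): F_i = 10^(NF_i/10), G_i = 10^(G_i,dB/10)
  Stage 1: F_1 = 10^(3.12/10) = 2.051, G_1 = 10^(−3.12/10) = 0.4875
  Stage 2: F_2 = 10^(0.567/10) = 1.139, G_2 = 10^(15.2/10) = 33.11
Friis cascade:
  F = 2.051 + (1.139 − 1)/0.4875 = 2.337
NF = 10 log₁₀(2.337) = 3.69 dB

3.69 dB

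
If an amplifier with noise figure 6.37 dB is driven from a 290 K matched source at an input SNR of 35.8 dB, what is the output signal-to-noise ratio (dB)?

29.43 dB

By definition F = SNR_in/SNR_out, so in dB: SNR_out = SNR_in − NF
SNR_out = 35.8 − 6.37 = 29.43 dB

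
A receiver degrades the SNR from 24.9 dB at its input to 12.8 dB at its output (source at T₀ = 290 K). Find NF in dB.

12.1 dB

NF (dB) = SNR_in(dB) − SNR_out(dB) when the source is at T₀
NF = 24.9 − 12.8 = 12.1 dB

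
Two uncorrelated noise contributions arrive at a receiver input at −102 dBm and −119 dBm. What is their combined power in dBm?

−101.9 dBm

Convert to linear, add, convert back:
P₁ = 6.31×10⁻¹⁴ W, P₂ = 1.26×10⁻¹⁵ W
P_tot = 6.44×10⁻¹⁴ W → 10 log₁₀(P_tot / 10⁻³) = −101.9 dBm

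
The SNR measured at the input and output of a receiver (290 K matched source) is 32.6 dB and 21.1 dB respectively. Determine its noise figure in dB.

11.5 dB

NF (dB) = SNR_in(dB) − SNR_out(dB) when the source is at T₀
NF = 32.6 − 21.1 = 11.5 dB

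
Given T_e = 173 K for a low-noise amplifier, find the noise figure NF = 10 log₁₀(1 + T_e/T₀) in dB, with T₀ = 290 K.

F = 1 + T_e/T₀ = 1 + 173/290 = 1.59655
NF = 10 log₁₀(1.59655) = 2.03 dB

2.03 dB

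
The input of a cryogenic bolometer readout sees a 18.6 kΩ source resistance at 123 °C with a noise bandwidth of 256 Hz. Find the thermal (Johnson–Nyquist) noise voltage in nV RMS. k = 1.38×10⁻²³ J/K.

T = 123 °C + 273.15 = 396.15 K
V_n = √(4kTRB)
4kTRB = 4 × 1.38×10⁻²³ × 396.15 × 1.86×10⁴ × 2.56×10² = 1.04×10⁻¹³ V²
V_n = √(1.04×10⁻¹³) = 3.23×10⁻⁷ V = 323 nV

323 nV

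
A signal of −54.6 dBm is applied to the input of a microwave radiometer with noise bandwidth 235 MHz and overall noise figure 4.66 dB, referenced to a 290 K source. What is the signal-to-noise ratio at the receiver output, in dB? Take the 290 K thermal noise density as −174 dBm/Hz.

31.0 dB

Noise floor: N = −174 + 10 log₁₀(B) + NF
10 log₁₀(2.35×10⁸) = 83.71 dB
N = −174 + 83.71 + 4.66 = −85.63 dBm
SNR = P_sig − N = −54.6 − (−85.63) = 31.03 dB → 31.0 dB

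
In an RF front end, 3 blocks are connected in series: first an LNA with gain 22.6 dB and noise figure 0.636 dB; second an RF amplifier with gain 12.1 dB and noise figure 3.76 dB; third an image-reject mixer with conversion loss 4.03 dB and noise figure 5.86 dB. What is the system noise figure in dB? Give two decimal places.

Convert to linear (a loss of L dB is a gain of −L dB): F_i = 10^(NF_i/10), G_i = 10^(G_i,dB/10)
  Stage 1: F_1 = 10^(0.636/10) = 1.158, G_1 = 10^(22.6/10) = 182.0
  Stage 2: F_2 = 10^(3.76/10) = 2.377, G_2 = 10^(12.1/10) = 16.22
  Stage 3: F_3 = 10^(5.86/10) = 3.855, G_3 = 10^(−4.03/10) = 0.3954
Friis cascade:
  F = 1.158 + (2.377 − 1)/182.0 + (3.855 − 1)/2951 = 1.166
NF = 10 log₁₀(1.166) = 0.67 dB

0.67 dB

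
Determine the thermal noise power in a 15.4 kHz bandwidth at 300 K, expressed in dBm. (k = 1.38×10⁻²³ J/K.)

P_n = kTB = 1.38×10⁻²³ × 300 × 1.54×10⁴ = 6.38×10⁻¹⁷ W
In dBm: 10 log₁₀(6.38×10⁻¹⁷ / 10⁻³) = −132.0 dBm

−132.0 dBm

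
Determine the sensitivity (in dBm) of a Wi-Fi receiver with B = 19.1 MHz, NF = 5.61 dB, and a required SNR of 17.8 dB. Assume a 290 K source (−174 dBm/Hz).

Sensitivity = −174 + 10 log₁₀(B) + NF + SNR_min
= −174 + 72.81 + 5.61 + 17.8
= −77.78 dBm → −77.8 dBm

−77.8 dBm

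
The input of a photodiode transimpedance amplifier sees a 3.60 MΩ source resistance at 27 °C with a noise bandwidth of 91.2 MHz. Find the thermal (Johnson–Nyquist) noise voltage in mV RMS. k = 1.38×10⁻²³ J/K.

2.33 mV

T = 27 °C + 273.15 = 300.15 K
V_n = √(4kTRB)
4kTRB = 4 × 1.38×10⁻²³ × 300.15 × 3.60×10⁶ × 9.12×10⁷ = 5.44×10⁻⁶ V²
V_n = √(5.44×10⁻⁶) = 2.33×10⁻³ V = 2.33 mV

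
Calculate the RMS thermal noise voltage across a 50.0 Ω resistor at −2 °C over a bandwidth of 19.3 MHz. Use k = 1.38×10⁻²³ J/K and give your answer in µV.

3.80 µV

T = −2 °C + 273.15 = 271.15 K
V_n = √(4kTRB)
4kTRB = 4 × 1.38×10⁻²³ × 271.15 × 5.00×10¹ × 1.93×10⁷ = 1.44×10⁻¹¹ V²
V_n = √(1.44×10⁻¹¹) = 3.80×10⁻⁶ V = 3.80 µV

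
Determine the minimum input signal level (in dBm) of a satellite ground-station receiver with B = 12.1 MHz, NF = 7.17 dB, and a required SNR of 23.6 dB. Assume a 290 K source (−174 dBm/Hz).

Sensitivity = −174 + 10 log₁₀(B) + NF + SNR_min
= −174 + 70.83 + 7.17 + 23.6
= −72.40 dBm → −72.4 dBm

−72.4 dBm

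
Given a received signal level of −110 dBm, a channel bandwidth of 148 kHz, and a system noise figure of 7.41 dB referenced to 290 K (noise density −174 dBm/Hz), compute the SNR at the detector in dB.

Noise floor: N = −174 + 10 log₁₀(B) + NF
10 log₁₀(1.48×10⁵) = 51.7 dB
N = −174 + 51.7 + 7.41 = −114.89 dBm
SNR = P_sig − N = −110 − (−114.89) = 4.89 dB → 4.9 dB

4.9 dB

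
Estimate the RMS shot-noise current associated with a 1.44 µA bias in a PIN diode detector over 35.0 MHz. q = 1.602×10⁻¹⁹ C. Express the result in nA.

4.02 nA

I_n = √(2qI·B)
2qI·B = 2 × 1.602×10⁻¹⁹ × 1.44×10⁻⁶ × 3.50×10⁷ = 1.61×10⁻¹⁷ A²
I_n = √(1.61×10⁻¹⁷) = 4.02×10⁻⁹ A = 4.02 nA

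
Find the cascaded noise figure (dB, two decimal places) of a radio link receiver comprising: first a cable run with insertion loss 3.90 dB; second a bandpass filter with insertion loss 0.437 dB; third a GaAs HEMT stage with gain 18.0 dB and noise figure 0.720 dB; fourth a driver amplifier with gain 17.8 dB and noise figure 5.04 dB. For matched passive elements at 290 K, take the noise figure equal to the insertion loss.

5.18 dB

Convert to linear (a loss of L dB is a gain of −L dB): F_i = 10^(NF_i/10), G_i = 10^(G_i,dB/10)
  Stage 1: F_1 = 10^(3.90/10) = 2.455, G_1 = 10^(−3.90/10) = 0.4074
  Stage 2: F_2 = 10^(0.437/10) = 1.106, G_2 = 10^(−0.437/10) = 0.9043
  Stage 3: F_3 = 10^(0.720/10) = 1.180, G_3 = 10^(18.0/10) = 63.10
  Stage 4: F_4 = 10^(5.04/10) = 3.192, G_4 = 10^(17.8/10) = 60.26
Friis cascade:
  F = 2.455 + (1.106 − 1)/0.4074 + (1.180 − 1)/0.3684 + (3.192 − 1)/23.24 = 3.298
NF = 10 log₁₀(3.298) = 5.18 dB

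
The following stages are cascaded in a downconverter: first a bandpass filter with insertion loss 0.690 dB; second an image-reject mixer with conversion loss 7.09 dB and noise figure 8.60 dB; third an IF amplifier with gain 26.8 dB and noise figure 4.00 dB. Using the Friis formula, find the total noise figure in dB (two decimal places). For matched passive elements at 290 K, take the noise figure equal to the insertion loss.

Convert to linear (a loss of L dB is a gain of −L dB): F_i = 10^(NF_i/10), G_i = 10^(G_i,dB/10)
  Stage 1: F_1 = 10^(0.690/10) = 1.172, G_1 = 10^(−0.690/10) = 0.8531
  Stage 2: F_2 = 10^(8.60/10) = 7.244, G_2 = 10^(−7.09/10) = 0.1954
  Stage 3: F_3 = 10^(4.00/10) = 2.512, G_3 = 10^(26.8/10) = 478.6
Friis cascade:
  F = 1.172 + (7.244 − 1)/0.8531 + (2.512 − 1)/0.1667 = 17.56
NF = 10 log₁₀(17.56) = 12.45 dB

12.45 dB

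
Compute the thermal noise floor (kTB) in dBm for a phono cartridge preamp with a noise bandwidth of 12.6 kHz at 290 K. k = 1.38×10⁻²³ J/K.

P_n = kTB = 1.38×10⁻²³ × 290 × 1.26×10⁴ = 5.04×10⁻¹⁷ W
In dBm: 10 log₁₀(5.04×10⁻¹⁷ / 10⁻³) = −133.0 dBm

−133.0 dBm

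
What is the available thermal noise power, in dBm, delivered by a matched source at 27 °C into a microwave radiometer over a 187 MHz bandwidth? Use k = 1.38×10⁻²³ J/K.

−91.1 dBm

T = 27 °C + 273.15 = 300.15 K
P_n = kTB = 1.38×10⁻²³ × 300.15 × 1.87×10⁸ = 7.75×10⁻¹³ W
In dBm: 10 log₁₀(7.75×10⁻¹³ / 10⁻³) = −91.1 dBm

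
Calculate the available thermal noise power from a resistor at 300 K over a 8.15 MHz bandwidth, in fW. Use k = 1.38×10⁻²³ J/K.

P_n = kTB = 1.38×10⁻²³ × 300 × 8.15×10⁶ = 3.37×10⁻¹⁴ W = 33.7 fW

33.7 fW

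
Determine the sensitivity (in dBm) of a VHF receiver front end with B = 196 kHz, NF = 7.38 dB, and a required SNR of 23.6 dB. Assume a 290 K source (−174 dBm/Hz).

−90.1 dBm

Sensitivity = −174 + 10 log₁₀(B) + NF + SNR_min
= −174 + 52.92 + 7.38 + 23.6
= −90.10 dBm → −90.1 dBm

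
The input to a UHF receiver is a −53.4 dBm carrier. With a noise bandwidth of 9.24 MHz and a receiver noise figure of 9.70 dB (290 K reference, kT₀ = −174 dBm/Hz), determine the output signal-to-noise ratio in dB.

41.2 dB

Noise floor: N = −174 + 10 log₁₀(B) + NF
10 log₁₀(9.24×10⁶) = 69.66 dB
N = −174 + 69.66 + 9.70 = −94.64 dBm
SNR = P_sig − N = −53.4 − (−94.64) = 41.24 dB → 41.2 dB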